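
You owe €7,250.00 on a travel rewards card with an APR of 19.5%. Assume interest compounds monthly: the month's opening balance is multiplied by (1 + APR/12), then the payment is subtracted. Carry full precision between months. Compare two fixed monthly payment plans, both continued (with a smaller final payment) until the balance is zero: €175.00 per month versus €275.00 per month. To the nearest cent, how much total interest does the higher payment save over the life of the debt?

Monthly rate r = 19.5%/12 = 1.625% = 0.01625.
At €175.00/mo: n = ⌈−ln(1 − rB₀/P)/ln(1+r)⌉ = 70 payments (last €67.79); total interest = total paid − €7,250.00 = €4,892.79.
At €275.00/mo: 35 payments (last €192.78); total interest €2,292.78.
Interest saved = €4,892.79 − €2,292.78 = €2,600.01.

€2,600.01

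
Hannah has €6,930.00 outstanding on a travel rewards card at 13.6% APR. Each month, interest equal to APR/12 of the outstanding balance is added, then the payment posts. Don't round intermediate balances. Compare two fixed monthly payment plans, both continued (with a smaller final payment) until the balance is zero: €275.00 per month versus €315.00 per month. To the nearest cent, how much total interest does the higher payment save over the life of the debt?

Monthly rate r = 13.6%/12 = 1.13333% = 0.0113333.
At €275.00/mo: n = ⌈−ln(1 − rB₀/P)/ln(1+r)⌉ = 30 payments (last €231.88); total interest = total paid − €6,930.00 = €1,276.88.
At €315.00/mo: 26 payments (last €141.70); total interest €1,086.70.
Interest saved = €1,276.88 − €1,086.70 = €190.18.

€190.18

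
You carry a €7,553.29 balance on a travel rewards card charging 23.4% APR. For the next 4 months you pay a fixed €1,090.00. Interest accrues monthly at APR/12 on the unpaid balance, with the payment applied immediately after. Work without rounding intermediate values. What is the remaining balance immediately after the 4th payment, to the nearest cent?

€3,670.71

Monthly rate r = 23.4%/12 = 1.95% = 0.0195.
Each month: B ← B·(1+r) − €1,090.00.
Month 1: interest €147.29; balance after payment €6,610.58.
Month 2: interest €128.91; balance after payment €5,649.49.
Month 3: interest €110.16; balance after payment €4,669.65.
Month 4: interest €91.06; balance after payment €3,670.71.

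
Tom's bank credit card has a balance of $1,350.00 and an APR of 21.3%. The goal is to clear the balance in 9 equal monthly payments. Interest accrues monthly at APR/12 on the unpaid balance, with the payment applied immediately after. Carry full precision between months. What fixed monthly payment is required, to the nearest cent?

Monthly rate r = 21.3%/12 = 1.775% = 0.01775.
Level-payment amortization: P = B₀·r / (1 − (1+r)^(−n)) = 1350.00·0.01775 / (1 − 1.01775^(−9)).
Denominator 1 − (1+r)^(−9) = 0.146447968.
P = 23.9625 / 0.146447968 ≈ 163.62.

$163.62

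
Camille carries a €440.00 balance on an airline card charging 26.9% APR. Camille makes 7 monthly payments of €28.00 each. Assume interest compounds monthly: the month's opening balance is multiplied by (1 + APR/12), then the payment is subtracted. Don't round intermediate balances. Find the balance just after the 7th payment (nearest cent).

€304.18

Monthly rate r = 26.9%/12 = 2.24167% = 0.0224167.
Each month: B ← B·(1+r) − €28.00.
Month 1: interest €9.86; balance after payment €421.86.
Month 2: interest €9.46; balance after payment €403.32.
Month 3: interest €9.04; balance after payment €384.36.
Month 4: interest €8.62; balance after payment €364.98.
Month 5: interest €8.18; balance after payment €345.16.
Month 6: interest €7.74; balance after payment €324.90.
Month 7: interest €7.28; balance after payment €304.18.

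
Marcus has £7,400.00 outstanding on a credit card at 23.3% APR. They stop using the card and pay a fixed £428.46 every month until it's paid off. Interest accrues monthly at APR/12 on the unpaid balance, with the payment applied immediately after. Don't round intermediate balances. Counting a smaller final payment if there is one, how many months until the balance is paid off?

22 months

Monthly rate r = 23.3%/12 = 1.94167% = 0.0194167.
Recurrence: B ← B·(1+r) − £428.46.
Month 1: interest £143.68; balance after payment £7,115.22.
Month 2: interest £138.15; balance after payment £6,824.92.
Closed form: n = −ln(1 − rB₀/P)/ln(1+r) = −ln(0.66465)/ln(1.01942) ≈ 21.242, so the balance reaches zero during payment 22.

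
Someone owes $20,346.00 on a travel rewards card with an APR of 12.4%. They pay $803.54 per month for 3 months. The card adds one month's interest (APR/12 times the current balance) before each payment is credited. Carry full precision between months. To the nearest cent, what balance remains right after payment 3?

$18,547.65

Monthly rate r = 12.4%/12 = 1.03333% = 0.0103333.
Each month: B ← B·(1+r) − $803.54.
Month 1: interest $210.24; balance after payment $19,752.70.
Month 2: interest $204.11; balance after payment $19,153.27.
Month 3: interest $197.92; balance after payment $18,547.65.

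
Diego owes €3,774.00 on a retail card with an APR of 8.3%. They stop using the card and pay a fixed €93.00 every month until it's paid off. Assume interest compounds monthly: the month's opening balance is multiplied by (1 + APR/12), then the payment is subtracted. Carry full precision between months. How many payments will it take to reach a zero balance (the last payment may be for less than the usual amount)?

Monthly rate r = 8.3%/12 = 0.691667% = 0.00691667.
Recurrence: B ← B·(1+r) − €93.00.
Month 1: interest €26.10; balance after payment €3,707.10.
Month 2: interest €25.64; balance after payment €3,639.74.
Closed form: n = −ln(1 − rB₀/P)/ln(1+r) = −ln(0.71932)/ln(1.00692) ≈ 47.796, so the balance reaches zero during payment 48.

48 payments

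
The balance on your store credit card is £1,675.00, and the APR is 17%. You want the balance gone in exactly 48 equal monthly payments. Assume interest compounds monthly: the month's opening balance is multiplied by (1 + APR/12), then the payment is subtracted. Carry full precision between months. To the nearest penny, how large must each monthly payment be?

£48.33

Monthly rate r = 17%/12 = 1.41667% = 0.0141667.
Level-payment amortization: P = B₀·r / (1 − (1+r)^(−n)) = 1675.00·0.0141667 / (1 − 1.01417^(−48)).
Denominator 1 − (1+r)^(−48) = 0.49095983.
P = 23.7292 / 0.49095983 ≈ 48.33.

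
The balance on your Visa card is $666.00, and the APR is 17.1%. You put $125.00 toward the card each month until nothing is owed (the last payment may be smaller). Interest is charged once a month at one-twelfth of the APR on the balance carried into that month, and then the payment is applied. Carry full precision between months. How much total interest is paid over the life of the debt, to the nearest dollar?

Monthly rate r = 17.1%/12 = 1.425% = 0.01425.
Payoff takes n = ⌈−ln(1 − rB₀/P)/ln(1+r)⌉ = ⌈5.581⌉ = 6 payments; the last is $72.78.
Total paid = 5·$125.00 + $72.78 = $697.78.
Total interest = total paid − principal = $697.78 − $666.00 = $31.78.

$32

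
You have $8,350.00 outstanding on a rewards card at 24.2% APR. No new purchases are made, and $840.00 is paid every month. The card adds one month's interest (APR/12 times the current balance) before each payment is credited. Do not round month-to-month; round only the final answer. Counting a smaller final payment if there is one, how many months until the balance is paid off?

Monthly rate r = 24.2%/12 = 2.01667% = 0.0201667.
Recurrence: B ← B·(1+r) − $840.00.
Month 1: interest $168.39; balance after payment $7,678.39.
Month 2: interest $154.85; balance after payment $6,993.24.
Closed form: n = −ln(1 − rB₀/P)/ln(1+r) = −ln(0.79953)/ln(1.02017) ≈ 11.205, so the balance reaches zero during payment 12.

12 payments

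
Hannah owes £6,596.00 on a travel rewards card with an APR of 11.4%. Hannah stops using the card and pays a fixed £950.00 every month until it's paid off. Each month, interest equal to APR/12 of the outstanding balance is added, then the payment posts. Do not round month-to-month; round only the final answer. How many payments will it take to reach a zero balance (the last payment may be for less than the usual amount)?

Monthly rate r = 11.4%/12 = 0.95% = 0.0095.
Recurrence: B ← B·(1+r) − £950.00.
Month 1: interest £62.66; balance after payment £5,708.66.
Month 2: interest £54.23; balance after payment £4,812.89.
Closed form: n = −ln(1 − rB₀/P)/ln(1+r) = −ln(0.93404)/ln(1.0095) ≈ 7.217, so the balance reaches zero during payment 8.

8 payments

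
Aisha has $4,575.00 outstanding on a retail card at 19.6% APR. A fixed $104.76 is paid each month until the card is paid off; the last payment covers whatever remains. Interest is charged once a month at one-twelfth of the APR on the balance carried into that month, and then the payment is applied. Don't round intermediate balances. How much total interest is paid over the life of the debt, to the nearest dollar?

Monthly rate r = 19.6%/12 = 1.63333% = 0.0163333.
Payoff takes n = ⌈−ln(1 − rB₀/P)/ln(1+r)⌉ = ⌈77.111⌉ = 78 payments; the last is $11.74.
Total paid = 77·$104.76 + $11.74 = $8,078.26.
Total interest = total paid − principal = $8,078.26 − $4,575.00 = $3,503.26.

$3,503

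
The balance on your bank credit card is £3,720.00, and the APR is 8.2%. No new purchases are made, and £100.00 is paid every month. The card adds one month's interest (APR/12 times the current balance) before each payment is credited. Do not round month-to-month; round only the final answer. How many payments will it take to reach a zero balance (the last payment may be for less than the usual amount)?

44 payments

Monthly rate r = 8.2%/12 = 0.683333% = 0.00683333.
Recurrence: B ← B·(1+r) − £100.00.
Month 1: interest £25.42; balance after payment £3,645.42.
Month 2: interest £24.91; balance after payment £3,570.33.
Closed form: n = −ln(1 − rB₀/P)/ln(1+r) = −ln(0.7458)/ln(1.00683) ≈ 43.068, so the balance reaches zero during payment 44.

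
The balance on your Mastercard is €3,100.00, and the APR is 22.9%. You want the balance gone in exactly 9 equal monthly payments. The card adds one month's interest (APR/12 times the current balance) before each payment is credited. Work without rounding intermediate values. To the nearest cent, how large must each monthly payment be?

Monthly rate r = 22.9%/12 = 1.90833% = 0.0190833.
Level-payment amortization: P = B₀·r / (1 − (1+r)^(−n)) = 3100.00·0.0190833 / (1 − 1.01908^(−9)).
Denominator 1 − (1+r)^(−9) = 0.156446349.
P = 59.1583 / 0.156446349 ≈ 378.14.

€378.14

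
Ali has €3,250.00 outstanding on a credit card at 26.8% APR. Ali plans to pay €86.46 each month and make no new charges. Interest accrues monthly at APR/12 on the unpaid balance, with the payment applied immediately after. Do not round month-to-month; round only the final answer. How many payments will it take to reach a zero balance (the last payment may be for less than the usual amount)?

83 months

Monthly rate r = 26.8%/12 = 2.23333% = 0.0223333.
Recurrence: B ← B·(1+r) − €86.46.
Month 1: interest €72.58; balance after payment €3,236.12.
Month 2: interest €72.27; balance after payment €3,221.94.
Closed form: n = −ln(1 − rB₀/P)/ln(1+r) = −ln(0.1605)/ln(1.02233) ≈ 82.828, so the balance reaches zero during payment 83.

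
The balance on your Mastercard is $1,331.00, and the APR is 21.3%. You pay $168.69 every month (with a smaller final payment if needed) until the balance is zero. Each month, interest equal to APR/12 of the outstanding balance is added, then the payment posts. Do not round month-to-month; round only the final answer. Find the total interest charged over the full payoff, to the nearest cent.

Monthly rate r = 21.3%/12 = 1.775% = 0.01775.
Payoff takes n = ⌈−ln(1 − rB₀/P)/ln(1+r)⌉ = ⌈8.576⌉ = 9 payments; the last is $97.47.
Total paid = 8·$168.69 + $97.47 = $1,446.99.
Total interest = total paid − principal = $1,446.99 − $1,331.00 = $115.99.

$115.99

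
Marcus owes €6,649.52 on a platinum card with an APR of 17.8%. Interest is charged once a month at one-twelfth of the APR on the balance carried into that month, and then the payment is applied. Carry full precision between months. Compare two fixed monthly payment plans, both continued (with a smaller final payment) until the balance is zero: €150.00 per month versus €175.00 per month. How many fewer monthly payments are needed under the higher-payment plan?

Monthly rate r = 17.8%/12 = 1.48333% = 0.0148333.
At €150.00/mo: n = ⌈−ln(1 − rB₀/P)/ln(1+r)⌉ = 73 payments (last €117.47); total interest = total paid − €6,649.52 = €4,267.95.
At €175.00/mo: 57 payments (last €56.01); total interest €3,206.49.
Payments saved = 73 − 57 = 16.

16 fewer payments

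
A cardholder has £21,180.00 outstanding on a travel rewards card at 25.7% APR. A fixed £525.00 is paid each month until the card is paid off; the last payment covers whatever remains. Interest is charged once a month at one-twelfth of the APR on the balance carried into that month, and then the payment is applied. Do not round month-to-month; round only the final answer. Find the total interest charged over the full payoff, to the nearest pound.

Monthly rate r = 25.7%/12 = 2.14167% = 0.0214167.
Payoff takes n = ⌈−ln(1 − rB₀/P)/ln(1+r)⌉ = ⌈94.154⌉ = 95 payments; the last is £81.46.
Total paid = 94·£525.00 + £81.46 = £49,431.46.
Total interest = total paid − principal = £49,431.46 − £21,180.00 = £28,251.46.

£28,251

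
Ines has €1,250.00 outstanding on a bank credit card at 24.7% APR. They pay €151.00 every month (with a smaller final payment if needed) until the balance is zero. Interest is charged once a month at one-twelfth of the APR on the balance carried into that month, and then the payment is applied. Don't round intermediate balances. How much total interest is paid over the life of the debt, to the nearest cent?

Monthly rate r = 24.7%/12 = 2.05833% = 0.0205833.
Payoff takes n = ⌈−ln(1 − rB₀/P)/ln(1+r)⌉ = ⌈9.168⌉ = 10 payments; the last is €25.66.
Total paid = 9·€151.00 + €25.66 = €1,384.66.
Total interest = total paid − principal = €1,384.66 − €1,250.00 = €134.66.

€134.66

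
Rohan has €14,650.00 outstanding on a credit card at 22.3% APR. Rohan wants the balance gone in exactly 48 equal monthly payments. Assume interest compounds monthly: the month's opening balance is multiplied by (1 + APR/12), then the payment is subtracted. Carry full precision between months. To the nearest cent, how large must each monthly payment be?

€463.95

Monthly rate r = 22.3%/12 = 1.85833% = 0.0185833.
Level-payment amortization: P = B₀·r / (1 − (1+r)^(−n)) = 14650.00·0.0185833 / (1 − 1.01858^(−48)).
Denominator 1 − (1+r)^(−48) = 0.586795687.
P = 272.246 / 0.586795687 ≈ 463.95.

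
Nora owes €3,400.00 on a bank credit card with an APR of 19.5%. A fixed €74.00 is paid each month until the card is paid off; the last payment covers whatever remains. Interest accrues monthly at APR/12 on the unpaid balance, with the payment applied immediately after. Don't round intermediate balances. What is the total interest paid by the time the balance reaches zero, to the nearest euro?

€2,903

Monthly rate r = 19.5%/12 = 1.625% = 0.01625.
Payoff takes n = ⌈−ln(1 − rB₀/P)/ln(1+r)⌉ = ⌈85.169⌉ = 86 payments; the last is €12.59.
Total paid = 85·€74.00 + €12.59 = €6,302.59.
Total interest = total paid − principal = €6,302.59 − €3,400.00 = €2,902.59.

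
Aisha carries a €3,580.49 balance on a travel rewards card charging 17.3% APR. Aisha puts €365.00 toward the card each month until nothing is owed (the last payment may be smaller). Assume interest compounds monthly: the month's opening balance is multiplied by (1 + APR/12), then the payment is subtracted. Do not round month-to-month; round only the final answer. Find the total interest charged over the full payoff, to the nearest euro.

Monthly rate r = 17.3%/12 = 1.44167% = 0.0144167.
Payoff takes n = ⌈−ln(1 − rB₀/P)/ln(1+r)⌉ = ⌈10.652⌉ = 11 payments; the last is €238.75.
Total paid = 10·€365.00 + €238.75 = €3,888.75.
Total interest = total paid − principal = €3,888.75 − €3,580.49 = €308.26.

€308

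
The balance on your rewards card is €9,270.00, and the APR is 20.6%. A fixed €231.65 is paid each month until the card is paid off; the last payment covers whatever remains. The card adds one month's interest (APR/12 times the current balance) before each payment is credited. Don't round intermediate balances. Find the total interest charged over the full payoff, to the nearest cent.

€6,537.09

Monthly rate r = 20.6%/12 = 1.71667% = 0.0171667.
Payoff takes n = ⌈−ln(1 − rB₀/P)/ln(1+r)⌉ = ⌈68.235⌉ = 69 payments; the last is €54.89.
Total paid = 68·€231.65 + €54.89 = €15,807.09.
Total interest = total paid − principal = €15,807.09 − €9,270.00 = €6,537.09.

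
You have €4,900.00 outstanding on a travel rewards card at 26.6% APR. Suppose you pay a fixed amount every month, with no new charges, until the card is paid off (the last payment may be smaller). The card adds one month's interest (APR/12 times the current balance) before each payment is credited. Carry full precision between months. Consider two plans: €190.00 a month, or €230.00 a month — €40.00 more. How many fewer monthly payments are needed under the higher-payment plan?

9 fewer payments

Monthly rate r = 26.6%/12 = 2.21667% = 0.0221667.
At €190.00/mo: n = ⌈−ln(1 − rB₀/P)/ln(1+r)⌉ = 39 payments (last €128.03); total interest = total paid − €4,900.00 = €2,448.03.
At €230.00/mo: 30 payments (last €35.09); total interest €1,805.09.
Payments saved = 39 − 30 = 9.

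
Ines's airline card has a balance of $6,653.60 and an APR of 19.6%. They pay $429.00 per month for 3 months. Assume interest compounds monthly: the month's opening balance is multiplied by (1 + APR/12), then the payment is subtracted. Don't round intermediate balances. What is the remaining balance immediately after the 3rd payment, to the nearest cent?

Monthly rate r = 19.6%/12 = 1.63333% = 0.0163333.
Each month: B ← B·(1+r) − $429.00.
Month 1: interest $108.68; balance after payment $6,333.28.
Month 2: interest $103.44; balance after payment $6,007.72.
Month 3: interest $98.13; balance after payment $5,676.85.

$5,676.85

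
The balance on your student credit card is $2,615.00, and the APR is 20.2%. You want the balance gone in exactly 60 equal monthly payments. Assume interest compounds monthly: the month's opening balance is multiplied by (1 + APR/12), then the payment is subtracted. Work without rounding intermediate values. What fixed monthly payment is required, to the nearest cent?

$69.57

Monthly rate r = 20.2%/12 = 1.68333% = 0.0168333.
Level-payment amortization: P = B₀·r / (1 − (1+r)^(−n)) = 2615.00·0.0168333 / (1 − 1.01683^(−60)).
Denominator 1 − (1+r)^(−60) = 0.632706263.
P = 44.0192 / 0.632706263 ≈ 69.57.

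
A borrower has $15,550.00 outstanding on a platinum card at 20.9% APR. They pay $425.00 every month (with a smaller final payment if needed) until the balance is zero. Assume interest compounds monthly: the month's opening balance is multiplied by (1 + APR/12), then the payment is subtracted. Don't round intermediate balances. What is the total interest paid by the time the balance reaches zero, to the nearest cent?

$9,409.81

Monthly rate r = 20.9%/12 = 1.74167% = 0.0174167.
Payoff takes n = ⌈−ln(1 − rB₀/P)/ln(1+r)⌉ = ⌈58.727⌉ = 59 payments; the last is $309.81.
Total paid = 58·$425.00 + $309.81 = $24,959.81.
Total interest = total paid − principal = $24,959.81 − $15,550.00 = $9,409.81.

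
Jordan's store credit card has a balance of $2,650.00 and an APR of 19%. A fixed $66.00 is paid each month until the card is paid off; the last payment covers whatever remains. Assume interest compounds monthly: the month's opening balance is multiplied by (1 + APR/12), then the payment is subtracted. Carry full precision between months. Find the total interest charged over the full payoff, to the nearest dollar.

Monthly rate r = 19%/12 = 1.58333% = 0.0158333.
Payoff takes n = ⌈−ln(1 − rB₀/P)/ln(1+r)⌉ = ⌈64.285⌉ = 65 payments; the last is $18.89.
Total paid = 64·$66.00 + $18.89 = $4,242.89.
Total interest = total paid − principal = $4,242.89 − $2,650.00 = $1,592.89.

$1,593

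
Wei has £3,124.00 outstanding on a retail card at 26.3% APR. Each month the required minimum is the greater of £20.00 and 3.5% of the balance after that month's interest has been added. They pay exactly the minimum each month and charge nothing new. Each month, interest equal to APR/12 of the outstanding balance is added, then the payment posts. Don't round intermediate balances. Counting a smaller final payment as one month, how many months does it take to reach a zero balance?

Monthly rate r = 26.3%/12 = 2.19167% = 0.0219167.
While 3.5% of the post-interest balance exceeds £20.00, each month B ← (B·(1+r))·(1 − 0.035), i.e. B shrinks by the factor (1+r)·0.965 = 0.98615.
This holds for months 1–124. Entering month 125 the balance is £554.14; 3.5% of the post-interest balance is now below £20.00, so the flat £20.00 minimum applies from here.
From month 125 a fixed £20.00 at rate r clears £554.14 in 44 more payments. Total: 124 + 44 = 168 months.

168 months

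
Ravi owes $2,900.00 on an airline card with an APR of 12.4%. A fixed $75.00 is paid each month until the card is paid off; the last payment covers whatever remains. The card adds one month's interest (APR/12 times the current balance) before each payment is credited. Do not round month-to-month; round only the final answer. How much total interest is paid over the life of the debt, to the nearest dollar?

Monthly rate r = 12.4%/12 = 1.03333% = 0.0103333.
Payoff takes n = ⌈−ln(1 − rB₀/P)/ln(1+r)⌉ = ⌈49.618⌉ = 50 payments; the last is $46.42.
Total paid = 49·$75.00 + $46.42 = $3,721.42.
Total interest = total paid − principal = $3,721.42 − $2,900.00 = $821.42.

$821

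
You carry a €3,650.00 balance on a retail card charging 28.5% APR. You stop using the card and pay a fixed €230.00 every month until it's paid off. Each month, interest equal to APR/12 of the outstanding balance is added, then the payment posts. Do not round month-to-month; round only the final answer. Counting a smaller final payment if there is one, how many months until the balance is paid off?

21 months

Monthly rate r = 28.5%/12 = 2.375% = 0.02375.
Recurrence: B ← B·(1+r) − €230.00.
Month 1: interest €86.69; balance after payment €3,506.69.
Month 2: interest €83.28; balance after payment €3,359.97.
Closed form: n = −ln(1 − rB₀/P)/ln(1+r) = −ln(0.6231)/ln(1.02375) ≈ 20.154, so the balance reaches zero during payment 21.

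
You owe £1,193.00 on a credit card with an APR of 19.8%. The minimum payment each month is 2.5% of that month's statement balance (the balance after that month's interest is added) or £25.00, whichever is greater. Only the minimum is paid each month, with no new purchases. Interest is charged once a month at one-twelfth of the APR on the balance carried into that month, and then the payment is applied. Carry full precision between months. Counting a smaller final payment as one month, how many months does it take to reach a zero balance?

Monthly rate r = 19.8%/12 = 1.65% = 0.0165.
While 2.5% of the post-interest balance exceeds £25.00, each month B ← (B·(1+r))·(1 − 0.025), i.e. B shrinks by the factor (1+r)·0.975 = 0.99109.
This holds for months 1–22. Entering month 23 the balance is £979.73; 2.5% of the post-interest balance is now below £25.00, so the flat £25.00 minimum applies from here.
From month 23 a fixed £25.00 at rate r clears £979.73 in 64 more payments. Total: 22 + 64 = 86 months.

86 months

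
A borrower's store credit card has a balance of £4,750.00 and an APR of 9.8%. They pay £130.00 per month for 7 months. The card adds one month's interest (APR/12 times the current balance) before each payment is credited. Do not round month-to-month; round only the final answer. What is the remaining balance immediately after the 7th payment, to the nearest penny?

£4,095.68

Monthly rate r = 9.8%/12 = 0.816667% = 0.00816667.
Each month: B ← B·(1+r) − £130.00.
Month 1: interest £38.79; balance after payment £4,658.79.
Month 2: interest £38.05; balance after payment £4,566.84.
Month 3: interest £37.30; balance after payment £4,474.13.
Month 4: interest £36.54; balance after payment £4,380.67.
Month 5: interest £35.78; balance after payment £4,286.45.
Month 6: interest £35.01; balance after payment £4,191.45.
Month 7: interest £34.23; balance after payment £4,095.68.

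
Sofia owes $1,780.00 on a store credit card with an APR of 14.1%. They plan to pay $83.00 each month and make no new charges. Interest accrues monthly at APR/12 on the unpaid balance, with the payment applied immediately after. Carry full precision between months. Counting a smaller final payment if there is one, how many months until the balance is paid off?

25 payments

Monthly rate r = 14.1%/12 = 1.175% = 0.01175.
Recurrence: B ← B·(1+r) − $83.00.
Month 1: interest $20.91; balance after payment $1,717.91.
Month 2: interest $20.19; balance after payment $1,655.10.
Closed form: n = −ln(1 − rB₀/P)/ln(1+r) = −ln(0.74801)/ln(1.01175) ≈ 24.854, so the balance reaches zero during payment 25.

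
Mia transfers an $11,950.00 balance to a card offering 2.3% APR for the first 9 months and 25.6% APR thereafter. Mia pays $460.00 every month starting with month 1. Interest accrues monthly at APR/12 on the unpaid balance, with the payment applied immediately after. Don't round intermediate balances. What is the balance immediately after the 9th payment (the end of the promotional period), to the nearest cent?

Promo months 1–9 at r₀ = 2.3%/12 = 0.00191667; months 10+ at r₁ = 25.6%/12 = 0.0213333.
After month 9: iterate B ← B·(1+r₀) − $460.00 for 9 months → $7,985.84.

$7,985.84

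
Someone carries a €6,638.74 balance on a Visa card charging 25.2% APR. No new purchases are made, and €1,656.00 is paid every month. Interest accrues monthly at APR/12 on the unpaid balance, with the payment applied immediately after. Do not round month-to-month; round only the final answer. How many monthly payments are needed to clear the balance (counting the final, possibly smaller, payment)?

5 payments

Monthly rate r = 25.2%/12 = 2.1% = 0.021.
Recurrence: B ← B·(1+r) − €1,656.00.
Month 1: interest €139.41; balance after payment €5,122.15.
Month 2: interest €107.57; balance after payment €3,573.72.
Month 3: interest €75.05; balance after payment €1,992.77.
Month 4: interest €41.85; balance after payment €378.61.
Month 5: interest €7.95; balance after payment €0.00.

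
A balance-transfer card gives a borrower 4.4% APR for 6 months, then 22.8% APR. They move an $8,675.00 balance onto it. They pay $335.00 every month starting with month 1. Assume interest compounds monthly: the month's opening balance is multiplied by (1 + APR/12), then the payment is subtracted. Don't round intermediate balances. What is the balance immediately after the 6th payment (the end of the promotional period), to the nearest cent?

$6,839.09

Promo months 1–6 at r₀ = 4.4%/12 = 0.00366667; months 7+ at r₁ = 22.8%/12 = 0.019.
After month 6: iterate B ← B·(1+r₀) − $335.00 for 6 months → $6,839.09.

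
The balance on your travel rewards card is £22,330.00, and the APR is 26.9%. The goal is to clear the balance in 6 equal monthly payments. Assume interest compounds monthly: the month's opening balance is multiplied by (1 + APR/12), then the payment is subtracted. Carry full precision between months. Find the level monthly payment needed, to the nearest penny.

£4,019.06

Monthly rate r = 26.9%/12 = 2.24167% = 0.0224167.
Level-payment amortization: P = B₀·r / (1 − (1+r)^(−n)) = 22330.00·0.0224167 / (1 − 1.02242^(−6)).
Denominator 1 − (1+r)^(−6) = 0.124547721.
P = 500.564 / 0.124547721 ≈ 4019.06.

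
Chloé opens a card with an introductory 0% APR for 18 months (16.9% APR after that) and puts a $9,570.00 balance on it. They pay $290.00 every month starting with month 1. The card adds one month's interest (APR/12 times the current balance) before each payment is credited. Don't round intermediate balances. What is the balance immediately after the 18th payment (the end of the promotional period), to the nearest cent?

Promo months 1–18 at r₀ = 0%/12 = 0; months 19+ at r₁ = 16.9%/12 = 0.0140833.
After month 18 (no interest yet): B = $9,570.00 − 18·$290.00 = $4,350.00.

$4,350.00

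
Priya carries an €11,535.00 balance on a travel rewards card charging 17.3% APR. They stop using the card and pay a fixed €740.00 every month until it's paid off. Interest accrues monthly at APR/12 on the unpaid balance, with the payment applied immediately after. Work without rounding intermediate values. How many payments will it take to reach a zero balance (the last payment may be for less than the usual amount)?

Monthly rate r = 17.3%/12 = 1.44167% = 0.0144167.
Recurrence: B ← B·(1+r) − €740.00.
Month 1: interest €166.30; balance after payment €10,961.30.
Month 2: interest €158.03; balance after payment €10,379.32.
Closed form: n = −ln(1 − rB₀/P)/ln(1+r) = −ln(0.77528)/ln(1.01442) ≈ 17.783, so the balance reaches zero during payment 18.

18 payments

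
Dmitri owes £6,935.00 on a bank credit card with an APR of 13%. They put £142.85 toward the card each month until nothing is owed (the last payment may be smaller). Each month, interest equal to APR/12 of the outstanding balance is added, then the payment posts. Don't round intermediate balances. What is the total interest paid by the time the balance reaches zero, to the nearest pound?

£2,961

Monthly rate r = 13%/12 = 1.08333% = 0.0108333.
Payoff takes n = ⌈−ln(1 − rB₀/P)/ln(1+r)⌉ = ⌈69.271⌉ = 70 payments; the last is £38.88.
Total paid = 69·£142.85 + £38.88 = £9,895.53.
Total interest = total paid − principal = £9,895.53 − £6,935.00 = £2,960.53.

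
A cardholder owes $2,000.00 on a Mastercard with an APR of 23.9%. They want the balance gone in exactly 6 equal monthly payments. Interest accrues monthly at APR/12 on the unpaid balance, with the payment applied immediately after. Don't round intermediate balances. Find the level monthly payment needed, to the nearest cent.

$356.95

Monthly rate r = 23.9%/12 = 1.99167% = 0.0199167.
Level-payment amortization: P = B₀·r / (1 − (1+r)^(−n)) = 2000.00·0.0199167 / (1 − 1.01992^(−6)).
Denominator 1 − (1+r)^(−6) = 0.111593213.
P = 39.8333 / 0.111593213 ≈ 356.95.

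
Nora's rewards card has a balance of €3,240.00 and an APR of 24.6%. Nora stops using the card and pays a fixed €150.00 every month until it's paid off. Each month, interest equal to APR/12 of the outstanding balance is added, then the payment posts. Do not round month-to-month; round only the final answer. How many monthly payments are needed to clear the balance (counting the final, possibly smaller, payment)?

Monthly rate r = 24.6%/12 = 2.05% = 0.0205.
Recurrence: B ← B·(1+r) − €150.00.
Month 1: interest €66.42; balance after payment €3,156.42.
Month 2: interest €64.71; balance after payment €3,071.13.
Closed form: n = −ln(1 − rB₀/P)/ln(1+r) = −ln(0.5572)/ln(1.0205) ≈ 28.820, so the balance reaches zero during payment 29.

29 months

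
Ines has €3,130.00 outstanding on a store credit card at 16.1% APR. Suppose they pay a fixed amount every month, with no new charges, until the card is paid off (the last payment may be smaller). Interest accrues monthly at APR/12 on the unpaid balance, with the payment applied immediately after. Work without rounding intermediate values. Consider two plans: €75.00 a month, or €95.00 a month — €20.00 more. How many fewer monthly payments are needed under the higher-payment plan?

Monthly rate r = 16.1%/12 = 1.34167% = 0.0134167.
At €75.00/mo: n = ⌈−ln(1 − rB₀/P)/ln(1+r)⌉ = 62 payments (last €44.18); total interest = total paid − €3,130.00 = €1,489.18.
At €95.00/mo: 44 payments (last €74.20); total interest €1,029.20.
Payments saved = 62 − 44 = 18.

18 fewer payments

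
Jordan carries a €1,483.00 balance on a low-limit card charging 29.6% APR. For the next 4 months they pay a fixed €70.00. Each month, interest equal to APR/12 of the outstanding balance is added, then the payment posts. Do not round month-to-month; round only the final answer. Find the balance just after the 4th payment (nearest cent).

Monthly rate r = 29.6%/12 = 2.46667% = 0.0246667.
Each month: B ← B·(1+r) − €70.00.
Month 1: interest €36.58; balance after payment €1,449.58.
Month 2: interest €35.76; balance after payment €1,415.34.
Month 3: interest €34.91; balance after payment €1,380.25.
Month 4: interest €34.05; balance after payment €1,344.29.

€1,344.29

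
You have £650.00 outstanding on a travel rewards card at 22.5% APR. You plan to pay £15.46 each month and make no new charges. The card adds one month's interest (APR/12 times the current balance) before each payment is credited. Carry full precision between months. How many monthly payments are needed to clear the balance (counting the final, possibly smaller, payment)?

84 payments

Monthly rate r = 22.5%/12 = 1.875% = 0.01875.
Recurrence: B ← B·(1+r) − £15.46.
Month 1: interest £12.19; balance after payment £646.73.
Month 2: interest £12.13; balance after payment £643.39.
Closed form: n = −ln(1 − rB₀/P)/ln(1+r) = −ln(0.21168)/ln(1.01875) ≈ 83.585, so the balance reaches zero during payment 84.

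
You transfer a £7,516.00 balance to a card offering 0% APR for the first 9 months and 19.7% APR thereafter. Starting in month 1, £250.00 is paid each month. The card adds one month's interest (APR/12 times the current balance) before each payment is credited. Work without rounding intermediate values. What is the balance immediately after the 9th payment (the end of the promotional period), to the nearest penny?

Promo months 1–9 at r₀ = 0%/12 = 0; months 10+ at r₁ = 19.7%/12 = 0.0164167.
After month 9 (no interest yet): B = £7,516.00 − 9·£250.00 = £5,266.00.

£5,266.00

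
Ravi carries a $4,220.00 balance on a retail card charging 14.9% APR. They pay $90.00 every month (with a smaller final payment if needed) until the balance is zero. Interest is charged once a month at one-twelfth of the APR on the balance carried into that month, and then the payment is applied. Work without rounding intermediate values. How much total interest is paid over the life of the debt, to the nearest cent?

Monthly rate r = 14.9%/12 = 1.24167% = 0.0124167.
Payoff takes n = ⌈−ln(1 − rB₀/P)/ln(1+r)⌉ = ⌈70.725⌉ = 71 payments; the last is $65.36.
Total paid = 70·$90.00 + $65.36 = $6,365.36.
Total interest = total paid − principal = $6,365.36 − $4,220.00 = $2,145.36.

$2,145.36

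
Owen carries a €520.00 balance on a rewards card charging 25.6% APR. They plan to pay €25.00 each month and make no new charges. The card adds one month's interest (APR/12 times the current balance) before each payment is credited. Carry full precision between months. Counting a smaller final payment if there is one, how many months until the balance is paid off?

Monthly rate r = 25.6%/12 = 2.13333% = 0.0213333.
Recurrence: B ← B·(1+r) − €25.00.
Month 1: interest €11.09; balance after payment €506.09.
Month 2: interest €10.80; balance after payment €491.89.
Closed form: n = −ln(1 − rB₀/P)/ln(1+r) = −ln(0.55627)/ln(1.02133) ≈ 27.785, so the balance reaches zero during payment 28.

28 months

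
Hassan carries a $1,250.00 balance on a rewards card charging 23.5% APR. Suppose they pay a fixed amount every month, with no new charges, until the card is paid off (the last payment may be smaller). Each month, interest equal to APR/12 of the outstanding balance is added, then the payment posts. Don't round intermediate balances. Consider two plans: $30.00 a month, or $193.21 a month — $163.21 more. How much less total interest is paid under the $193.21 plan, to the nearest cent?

Monthly rate r = 23.5%/12 = 1.95833% = 0.0195833.
At $30.00/mo: n = ⌈−ln(1 − rB₀/P)/ln(1+r)⌉ = 88 payments (last $8.39); total interest = total paid − $1,250.00 = $1,368.39.
At $193.21/mo: 7 payments (last $190.39); total interest $99.65.
Interest saved = $1,368.39 − $99.65 = $1,268.74.

$1,268.74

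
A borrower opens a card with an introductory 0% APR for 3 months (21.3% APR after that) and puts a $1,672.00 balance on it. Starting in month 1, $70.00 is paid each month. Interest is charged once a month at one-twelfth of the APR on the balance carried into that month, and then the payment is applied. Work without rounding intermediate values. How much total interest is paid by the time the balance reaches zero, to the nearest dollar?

Promo months 1–3 at r₀ = 0%/12 = 0; months 4+ at r₁ = 21.3%/12 = 0.01775.
After month 3 (no interest yet): B = $1,672.00 − 3·$70.00 = $1,462.00.
Then at r₁ with $70.00/mo: n₂ = −ln(1 − r₁·B/P)/ln(1+r₁) ≈ 26.33 → 27 more payments.
Total paid = 29·$70.00 + $22.93 = $2,052.93; interest = $2,052.93 − $1,672.00 = $380.93.

$381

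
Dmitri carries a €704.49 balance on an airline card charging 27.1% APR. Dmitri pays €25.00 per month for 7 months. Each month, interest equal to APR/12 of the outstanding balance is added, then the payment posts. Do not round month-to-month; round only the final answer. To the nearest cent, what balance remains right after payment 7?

Monthly rate r = 27.1%/12 = 2.25833% = 0.0225833.
Each month: B ← B·(1+r) − €25.00.
Month 1: interest €15.91; balance after payment €695.40.
Month 2: interest €15.70; balance after payment €686.10.
Month 3: interest €15.49; balance after payment €676.60.
Month 4: interest €15.28; balance after payment €666.88.
Month 5: interest €15.06; balance after payment €656.94.
Month 6: interest €14.84; balance after payment €646.77.
Month 7: interest €14.61; balance after payment €636.38.

€636.38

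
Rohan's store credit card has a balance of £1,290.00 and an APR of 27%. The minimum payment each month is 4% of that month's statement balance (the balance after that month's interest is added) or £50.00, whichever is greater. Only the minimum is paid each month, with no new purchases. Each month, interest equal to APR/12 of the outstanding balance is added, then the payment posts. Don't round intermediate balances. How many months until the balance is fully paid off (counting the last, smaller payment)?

Monthly rate r = 27%/12 = 2.25% = 0.0225.
While 4% of the post-interest balance exceeds £50.00, each month B ← (B·(1+r))·(1 − 0.04), i.e. B shrinks by the factor (1+r)·0.96 = 0.9816.
This holds for months 1–3. Entering month 4 the balance is £1,220.09; 4% of the post-interest balance is now below £50.00, so the flat £50.00 minimum applies from here.
From month 4 a fixed £50.00 at rate r clears £1,220.09 in 36 more payments. Total: 3 + 36 = 39 months.

39 months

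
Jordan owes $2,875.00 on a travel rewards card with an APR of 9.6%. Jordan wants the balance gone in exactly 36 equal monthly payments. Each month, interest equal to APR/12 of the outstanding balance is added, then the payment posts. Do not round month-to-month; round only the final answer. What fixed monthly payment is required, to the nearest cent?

Monthly rate r = 9.6%/12 = 0.8% = 0.008.
Level-payment amortization: P = B₀·r / (1 − (1+r)^(−n)) = 2875.00·0.008 / (1 − 1.008^(−36)).
Denominator 1 − (1+r)^(−36) = 0.249378769.
P = 23 / 0.249378769 ≈ 92.23.

$92.23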